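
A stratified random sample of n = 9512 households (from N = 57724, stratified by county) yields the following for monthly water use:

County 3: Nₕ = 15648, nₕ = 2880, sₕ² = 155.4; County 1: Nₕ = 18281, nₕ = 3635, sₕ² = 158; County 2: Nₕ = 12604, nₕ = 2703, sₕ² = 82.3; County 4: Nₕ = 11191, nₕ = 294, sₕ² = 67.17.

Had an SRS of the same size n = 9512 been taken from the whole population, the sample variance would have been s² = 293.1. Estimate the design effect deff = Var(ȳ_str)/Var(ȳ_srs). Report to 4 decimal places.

0.6306

Var(ȳ_str) = Σ Wₕ²(1−fₕ)sₕ²/nₕ with Wₕ = Nₕ/57724:
  County 3: (15648/57724)²·(1−2880/15648)·155.4/2880 = 0.0032353957
  County 1: (18281/57724)²·(1−3635/18281)·158/3635 = 0.0034926801
  County 2: (12604/57724)²·(1−2703/12604)·82.3/2703 = 0.0011403244
  County 4: (11191/57724)²·(1−294/11191)·67.17/294 = 0.0083616316
  → Var(ȳ_str) = 0.016230032.
Var(ȳ_srs) = (1 − 9512/57724)·293.1/9512 = 0.025736098.
deff = 0.016230032 / 0.025736098 = 0.6306.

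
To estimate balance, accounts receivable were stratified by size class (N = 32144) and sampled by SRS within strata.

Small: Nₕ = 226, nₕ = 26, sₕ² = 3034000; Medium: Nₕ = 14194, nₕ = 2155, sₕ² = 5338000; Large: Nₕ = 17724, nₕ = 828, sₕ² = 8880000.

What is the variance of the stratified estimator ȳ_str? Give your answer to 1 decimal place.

Var(ȳ_str) = Σₕ Wₕ²(1 − fₕ)sₕ²/nₕ with Wₕ = Nₕ/N, N = 32144.
Small: Wₕ = 0.00703086; term = 0.00703086²·(1 − 0.11504425)·3034000/26 = 5.1048246.
Medium: Wₕ = 0.44157541; term = 0.44157541²·(1 − 0.15182471)·5338000/2155 = 409.66293.
Large: Wₕ = 0.55139373; term = 0.55139373²·(1 − 0.04671632)·8880000/828 = 3108.3394.
Sum = 3523.1072.

3523.1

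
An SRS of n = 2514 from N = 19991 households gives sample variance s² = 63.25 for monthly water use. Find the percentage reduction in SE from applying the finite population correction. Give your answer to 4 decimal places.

f = n/N = 2514/19991 = 0.12575659.
SE_no-fpc = √(s²/n) = 0.15861623; SE_fpc = √((1−f)s²/n) = 0.14830774.
Ratio = √(1−f) = 0.93500984. Reduction = 100·(1 − 0.93500984) = 6.4990%.

6.4990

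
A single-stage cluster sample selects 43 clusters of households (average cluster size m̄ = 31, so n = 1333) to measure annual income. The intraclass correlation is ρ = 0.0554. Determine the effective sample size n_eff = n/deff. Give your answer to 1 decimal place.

500.8

deff = 1 + (31 − 1)·0.0554 = 1 + 1.662 = 2.662.
n_eff = 1333 / 2.662 = 500.8.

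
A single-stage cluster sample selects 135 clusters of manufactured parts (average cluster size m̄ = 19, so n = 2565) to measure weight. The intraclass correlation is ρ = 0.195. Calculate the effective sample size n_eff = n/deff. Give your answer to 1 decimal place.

deff = 1 + (19 − 1)·0.195 = 1 + 3.51 = 4.51.
n_eff = 2565 / 4.51 = 568.7.

568.7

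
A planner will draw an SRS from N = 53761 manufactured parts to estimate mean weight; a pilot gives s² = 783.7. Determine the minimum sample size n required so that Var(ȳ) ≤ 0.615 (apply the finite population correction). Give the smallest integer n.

1245

Without fpc, n₀ = s²/D = 783.7/0.615 = 1274.3089.
With fpc, (1 − n/N)·s²/n ≤ D requires n ≥ n₀/(1 + n₀/N) = 1274.3089/(1 + 1274.3089/53761) = 1244.8031.
Rounding up, n = 1245.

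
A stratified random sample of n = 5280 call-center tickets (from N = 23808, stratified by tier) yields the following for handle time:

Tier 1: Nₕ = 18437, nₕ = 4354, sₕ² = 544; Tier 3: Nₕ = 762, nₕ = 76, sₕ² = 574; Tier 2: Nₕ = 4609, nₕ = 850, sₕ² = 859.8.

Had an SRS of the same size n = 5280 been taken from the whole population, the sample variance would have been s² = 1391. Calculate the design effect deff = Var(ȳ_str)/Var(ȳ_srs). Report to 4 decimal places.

Var(ȳ_str) = Σ Wₕ²(1−fₕ)sₕ²/nₕ with Wₕ = Nₕ/23808:
  Tier 1: (18437/23808)²·(1−4354/18437)·544/4354 = 0.057233471
  Tier 3: (762/23808)²·(1−76/762)·574/76 = 0.0069651674
  Tier 2: (4609/23808)²·(1−850/4609)·859.8/850 = 0.030918023
  → Var(ȳ_str) = 0.095116661.
Var(ȳ_srs) = (1 − 5280/23808)·1391/5280 = 0.20502123.
deff = 0.095116661 / 0.20502123 = 0.4639.

0.4639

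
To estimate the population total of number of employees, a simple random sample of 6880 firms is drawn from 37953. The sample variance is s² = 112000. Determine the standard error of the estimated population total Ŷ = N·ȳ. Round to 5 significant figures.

Var(Ŷ) = N²·Var(ȳ) = N²·(1 − n/N)·s²/n.
f = 6880/37953 = 0.18127684; Var(ȳ) = 0.81872316·112000/6880 = 13.328051.
Var(Ŷ) = 37953² · 13.328051 = 1.9198127 × 10^10.
SE(Ŷ) = √(1.9198127 × 10^10) = 138560.

138560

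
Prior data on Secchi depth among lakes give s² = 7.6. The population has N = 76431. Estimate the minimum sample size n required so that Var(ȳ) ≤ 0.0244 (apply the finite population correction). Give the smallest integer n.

311

Without fpc, n₀ = s²/D = 7.6/0.0244 = 311.4754.
With fpc, (1 − n/N)·s²/n ≤ D requires n ≥ n₀/(1 + n₀/N) = 311.4754/(1 + 311.4754/76431) = 310.2112.
Rounding up, n = 311.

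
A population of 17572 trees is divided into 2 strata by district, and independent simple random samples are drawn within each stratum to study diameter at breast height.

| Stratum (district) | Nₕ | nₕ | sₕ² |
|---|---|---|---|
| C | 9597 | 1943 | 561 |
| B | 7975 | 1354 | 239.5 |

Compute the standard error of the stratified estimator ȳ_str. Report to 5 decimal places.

0.31454

Var(ȳ_str) = Σₕ Wₕ²(1 − fₕ)sₕ²/nₕ with Wₕ = Nₕ/N, N = 17572.
C: Wₕ = 0.54615297; term = 0.54615297²·(1 − 0.20245910)·561/1943 = 0.068686538.
B: Wₕ = 0.45384703; term = 0.45384703²·(1 − 0.16978056)·239.5/1354 = 0.030248145.
Sum = 0.098934683.
SE = √(0.098934683) = 0.31454.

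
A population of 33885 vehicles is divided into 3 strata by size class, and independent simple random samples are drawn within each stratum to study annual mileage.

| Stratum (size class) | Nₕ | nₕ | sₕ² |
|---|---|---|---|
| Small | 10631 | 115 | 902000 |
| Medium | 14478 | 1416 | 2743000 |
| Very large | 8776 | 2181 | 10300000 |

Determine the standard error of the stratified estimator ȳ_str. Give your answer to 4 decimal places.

Var(ȳ_str) = Σₕ Wₕ²(1 − fₕ)sₕ²/nₕ with Wₕ = Nₕ/N, N = 33885.
Small: Wₕ = 0.31373764; term = 0.31373764²·(1 − 0.01081742)·902000/115 = 763.6923.
Medium: Wₕ = 0.42726870; term = 0.42726870²·(1 − 0.09780356)·2743000/1416 = 319.0552.
Very large: Wₕ = 0.25899366; term = 0.25899366²·(1 − 0.24851869)·10300000/2181 = 238.05538.
Sum = 1320.8029.
SE = √(1320.8029) = 36.3429.

36.3429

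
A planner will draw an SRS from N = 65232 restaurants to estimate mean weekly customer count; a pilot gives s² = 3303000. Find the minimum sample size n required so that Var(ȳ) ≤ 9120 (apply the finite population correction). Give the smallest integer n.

Without fpc, n₀ = s²/D = 3303000/9120 = 362.1711.
With fpc, (1 − n/N)·s²/n ≤ D requires n ≥ n₀/(1 + n₀/N) = 362.1711/(1 + 362.1711/65232) = 360.1714.
Rounding up, n = 361.

361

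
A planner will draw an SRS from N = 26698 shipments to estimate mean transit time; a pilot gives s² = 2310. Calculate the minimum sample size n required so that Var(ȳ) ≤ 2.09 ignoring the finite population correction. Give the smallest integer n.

Without fpc, n₀ = s²/D = 2310/2.09 = 1105.2632.
Rounding up, n = 1106.

1106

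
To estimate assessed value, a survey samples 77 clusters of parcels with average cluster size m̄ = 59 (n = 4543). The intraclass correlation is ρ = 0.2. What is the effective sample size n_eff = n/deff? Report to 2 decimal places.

deff = 1 + (59 − 1)·0.2 = 1 + 11.6 = 12.6.
n_eff = 4543 / 12.6 = 360.56.

360.56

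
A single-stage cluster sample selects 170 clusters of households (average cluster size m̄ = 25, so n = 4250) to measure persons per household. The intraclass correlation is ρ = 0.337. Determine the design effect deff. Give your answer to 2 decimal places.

9.09

deff = 1 + (25 − 1)·0.337 = 1 + 8.088 = 9.088.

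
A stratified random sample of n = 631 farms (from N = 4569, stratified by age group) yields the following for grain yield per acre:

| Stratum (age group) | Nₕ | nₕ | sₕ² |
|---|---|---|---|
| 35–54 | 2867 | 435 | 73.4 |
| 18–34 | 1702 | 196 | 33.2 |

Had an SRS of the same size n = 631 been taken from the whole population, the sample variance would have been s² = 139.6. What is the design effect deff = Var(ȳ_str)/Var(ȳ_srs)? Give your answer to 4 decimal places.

Var(ȳ_str) = Σ Wₕ²(1−fₕ)sₕ²/nₕ with Wₕ = Nₕ/4569:
  35–54: (2867/4569)²·(1−435/2867)·73.4/435 = 0.056358023
  18–34: (1702/4569)²·(1−196/1702)·33.2/196 = 0.020798127
  → Var(ȳ_str) = 0.07715615.
Var(ȳ_srs) = (1 − 631/4569)·139.6/631 = 0.1906824.
deff = 0.07715615 / 0.1906824 = 0.4046.

0.4046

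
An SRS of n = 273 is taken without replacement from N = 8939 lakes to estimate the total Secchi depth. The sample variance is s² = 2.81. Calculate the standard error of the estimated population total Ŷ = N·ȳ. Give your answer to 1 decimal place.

Var(Ŷ) = N²·Var(ȳ) = N²·(1 − n/N)·s²/n.
f = 273/8939 = 0.03054033; Var(ȳ) = 0.96945967·2.81/273 = 0.0099786875.
Var(Ŷ) = 8939² · 0.0099786875 = 797354.22.
SE(Ŷ) = √(797354.22) = 892.9.

892.9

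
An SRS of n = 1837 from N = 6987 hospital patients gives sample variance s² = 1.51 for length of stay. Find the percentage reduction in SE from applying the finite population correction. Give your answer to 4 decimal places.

14.1465

f = n/N = 1837/6987 = 0.26291685.
SE_no-fpc = √(s²/n) = 0.028670409; SE_fpc = √((1−f)s²/n) = 0.024614563.
Ratio = √(1−f) = 0.85853547. Reduction = 100·(1 − 0.85853547) = 14.1465%.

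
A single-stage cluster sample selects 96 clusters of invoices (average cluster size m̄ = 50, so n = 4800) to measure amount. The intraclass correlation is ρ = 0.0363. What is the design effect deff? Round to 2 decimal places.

deff = 1 + (50 − 1)·0.0363 = 1 + 1.7787 = 2.7787.

2.78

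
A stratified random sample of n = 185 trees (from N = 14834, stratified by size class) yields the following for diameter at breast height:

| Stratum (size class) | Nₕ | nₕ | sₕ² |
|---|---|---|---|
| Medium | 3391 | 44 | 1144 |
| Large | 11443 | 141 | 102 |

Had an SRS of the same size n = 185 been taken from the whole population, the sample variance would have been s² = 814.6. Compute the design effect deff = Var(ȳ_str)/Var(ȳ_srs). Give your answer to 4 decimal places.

0.4062

Var(ȳ_str) = Σ Wₕ²(1−fₕ)sₕ²/nₕ with Wₕ = Nₕ/14834:
  Medium: (3391/14834)²·(1−44/3391)·1144/44 = 1.3410356
  Large: (11443/14834)²·(1−141/11443)·102/141 = 0.42516716
  → Var(ȳ_str) = 1.7662028.
Var(ȳ_srs) = (1 − 185/14834)·814.6/185 = 4.3483289.
deff = 1.7662028 / 4.3483289 = 0.4062.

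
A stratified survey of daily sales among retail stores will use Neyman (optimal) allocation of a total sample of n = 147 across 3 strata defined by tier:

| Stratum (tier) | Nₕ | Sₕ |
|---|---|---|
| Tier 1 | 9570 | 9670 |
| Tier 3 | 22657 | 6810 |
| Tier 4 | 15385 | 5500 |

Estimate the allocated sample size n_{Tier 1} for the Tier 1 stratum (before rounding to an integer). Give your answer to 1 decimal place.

Neyman allocation: nₕ = n·NₕSₕ / Σⱼ NⱼSⱼ.
Σ NⱼSⱼ = 9570·9670 + 22657·6810 + 15385·5500 = 3.3145357 × 10^8.
n_{Tier 1} = 147·9570·9670 / (3.3145357 × 10^8) = 41.0.

41.0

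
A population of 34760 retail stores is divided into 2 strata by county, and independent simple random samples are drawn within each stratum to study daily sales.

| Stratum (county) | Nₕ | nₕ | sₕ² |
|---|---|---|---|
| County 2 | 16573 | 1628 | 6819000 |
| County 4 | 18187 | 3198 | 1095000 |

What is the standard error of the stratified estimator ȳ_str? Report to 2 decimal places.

30.59

Var(ȳ_str) = Σₕ Wₕ²(1 − fₕ)sₕ²/nₕ with Wₕ = Nₕ/N, N = 34760.
County 2: Wₕ = 0.47678366; term = 0.47678366²·(1 − 0.09823206)·6819000/1628 = 858.62554.
County 4: Wₕ = 0.52321634; term = 0.52321634²·(1 − 0.17583989)·1095000/3198 = 77.252021.
Sum = 935.87756.
SE = √(935.87756) = 30.59.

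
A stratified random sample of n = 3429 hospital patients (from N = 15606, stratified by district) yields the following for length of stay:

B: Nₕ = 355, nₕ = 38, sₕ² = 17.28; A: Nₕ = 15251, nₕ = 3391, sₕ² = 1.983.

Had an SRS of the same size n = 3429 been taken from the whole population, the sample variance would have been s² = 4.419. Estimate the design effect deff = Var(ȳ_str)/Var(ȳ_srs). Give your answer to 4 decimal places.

Var(ȳ_str) = Σ Wₕ²(1−fₕ)sₕ²/nₕ with Wₕ = Nₕ/15606:
  B: (355/15606)²·(1−38/355)·17.28/38 = 2.1011863 × 10^-4
  A: (15251/15606)²·(1−3391/15251)·1.983/3391 = 4.343049 × 10^-4
  → Var(ȳ_str) = 6.4442353 × 10^-4.
Var(ȳ_srs) = (1 − 3429/15606)·4.419/3429 = 0.0010055536.
deff = (6.4442353 × 10^-4) / 0.0010055536 = 0.6409.

0.6409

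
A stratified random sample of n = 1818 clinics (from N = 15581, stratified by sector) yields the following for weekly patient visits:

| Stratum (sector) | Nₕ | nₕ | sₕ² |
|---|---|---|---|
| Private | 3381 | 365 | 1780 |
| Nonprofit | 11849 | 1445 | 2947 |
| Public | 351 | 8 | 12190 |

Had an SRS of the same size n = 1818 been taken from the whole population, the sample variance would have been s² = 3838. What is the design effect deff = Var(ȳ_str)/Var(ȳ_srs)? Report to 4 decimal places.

Var(ȳ_str) = Σ Wₕ²(1−fₕ)sₕ²/nₕ with Wₕ = Nₕ/15581:
  Private: (3381/15581)²·(1−365/3381)·1780/365 = 0.20483916
  Nonprofit: (11849/15581)²·(1−1445/11849)·2947/1445 = 1.0356277
  Public: (351/15581)²·(1−8/351)·12190/8 = 0.75565629
  → Var(ȳ_str) = 1.9961232.
Var(ȳ_srs) = (1 − 1818/15581)·3838/1818 = 1.8647855.
deff = 1.9961232 / 1.8647855 = 1.0704.

1.0704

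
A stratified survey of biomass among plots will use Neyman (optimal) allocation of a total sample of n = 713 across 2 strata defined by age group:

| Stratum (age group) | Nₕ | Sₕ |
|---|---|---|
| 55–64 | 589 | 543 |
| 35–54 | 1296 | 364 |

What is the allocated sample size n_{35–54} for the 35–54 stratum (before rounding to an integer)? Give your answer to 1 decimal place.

424.9

Neyman allocation: nₕ = n·NₕSₕ / Σⱼ NⱼSⱼ.
Σ NⱼSⱼ = 589·543 + 1296·364 = 791571.
n_{35–54} = 713·1296·364 / 791571 = 424.9.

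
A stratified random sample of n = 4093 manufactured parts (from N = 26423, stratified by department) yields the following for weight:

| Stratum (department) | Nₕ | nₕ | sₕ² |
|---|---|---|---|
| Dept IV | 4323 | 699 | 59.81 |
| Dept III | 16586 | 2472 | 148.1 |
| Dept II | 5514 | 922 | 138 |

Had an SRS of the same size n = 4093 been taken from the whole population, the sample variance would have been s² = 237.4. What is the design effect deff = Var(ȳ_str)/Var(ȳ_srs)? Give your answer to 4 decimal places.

Var(ȳ_str) = Σ Wₕ²(1−fₕ)sₕ²/nₕ with Wₕ = Nₕ/26423:
  Dept IV: (4323/26423)²·(1−699/4323)·59.81/699 = 0.0019200202
  Dept III: (16586/26423)²·(1−2472/16586)·148.1/2472 = 0.020087881
  Dept II: (5514/26423)²·(1−922/5514)·138/922 = 0.005428159
  → Var(ȳ_str) = 0.02743606.
Var(ȳ_srs) = (1 − 4093/26423)·237.4/4093 = 0.049016869.
deff = 0.02743606 / 0.049016869 = 0.5597.

0.5597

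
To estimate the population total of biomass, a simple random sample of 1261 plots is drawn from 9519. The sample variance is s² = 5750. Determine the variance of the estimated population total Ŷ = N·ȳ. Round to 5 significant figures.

3.5844 × 10^8

Var(Ŷ) = N²·Var(ȳ) = N²·(1 − n/N)·s²/n.
f = 1261/9519 = 0.13247190; Var(ȳ) = 0.86752810·5750/1261 = 3.9558181.
Var(Ŷ) = 9519² · 3.9558181 = 3.5844206 × 10^8.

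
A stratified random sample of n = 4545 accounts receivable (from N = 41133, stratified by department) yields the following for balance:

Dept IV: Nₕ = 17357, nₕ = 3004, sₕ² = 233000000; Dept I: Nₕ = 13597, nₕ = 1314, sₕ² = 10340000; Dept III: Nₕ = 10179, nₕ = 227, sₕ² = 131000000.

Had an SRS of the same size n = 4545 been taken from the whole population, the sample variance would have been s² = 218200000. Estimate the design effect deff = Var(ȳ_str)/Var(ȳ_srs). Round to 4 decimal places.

Var(ȳ_str) = Σ Wₕ²(1−fₕ)sₕ²/nₕ with Wₕ = Nₕ/41133:
  Dept IV: (17357/41133)²·(1−3004/17357)·233000000/3004 = 11420.696
  Dept I: (13597/41133)²·(1−1314/13597)·10340000/1314 = 776.76912
  Dept III: (10179/41133)²·(1−227/10179)·131000000/227 = 34552.554
  → Var(ȳ_str) = 46750.019.
Var(ȳ_srs) = (1 − 4545/41133)·218200000/4545 = 42704.058.
deff = 46750.019 / 42704.058 = 1.0947.

1.0947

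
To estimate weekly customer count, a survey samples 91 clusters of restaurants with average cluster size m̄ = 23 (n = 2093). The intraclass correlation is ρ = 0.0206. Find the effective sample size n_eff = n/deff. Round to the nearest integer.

deff = 1 + (23 − 1)·0.0206 = 1 + 0.4532 = 1.4532.
n_eff = 2093 / 1.4532 = 1440.

1440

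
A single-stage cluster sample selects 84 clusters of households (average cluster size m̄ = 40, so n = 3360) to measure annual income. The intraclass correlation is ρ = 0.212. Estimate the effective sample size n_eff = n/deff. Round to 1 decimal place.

deff = 1 + (40 − 1)·0.212 = 1 + 8.268 = 9.268.
n_eff = 3360 / 9.268 = 362.5.

362.5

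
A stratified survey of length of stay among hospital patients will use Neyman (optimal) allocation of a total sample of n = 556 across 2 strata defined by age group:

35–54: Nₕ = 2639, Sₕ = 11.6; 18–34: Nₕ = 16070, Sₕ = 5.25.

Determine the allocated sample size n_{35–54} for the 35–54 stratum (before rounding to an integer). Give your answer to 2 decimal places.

Neyman allocation: nₕ = n·NₕSₕ / Σⱼ NⱼSⱼ.
Σ NⱼSⱼ = 2639·11.6 + 16070·5.25 = 114979.9.
n_{35–54} = 556·2639·11.6 / 114979.9 = 148.03.

148.03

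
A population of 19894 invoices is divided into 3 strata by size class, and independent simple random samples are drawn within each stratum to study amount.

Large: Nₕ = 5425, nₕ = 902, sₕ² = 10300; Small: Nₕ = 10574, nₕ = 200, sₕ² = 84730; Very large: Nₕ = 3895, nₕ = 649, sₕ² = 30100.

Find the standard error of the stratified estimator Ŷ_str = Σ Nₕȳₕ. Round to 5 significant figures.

Var(Ŷ_str) = Σₕ Nₕ²(1 − fₕ)sₕ²/nₕ.
Large: 5425²·(1 − 902/5425)·10300/902 = 2.8019283 × 10^8.
Small: 10574²·(1 − 200/10574)·84730/200 = 4.6472149 × 10^10.
Very large: 3895²·(1 − 649/3895)·30100/649 = 5.8637815 × 10^8.
Sum = 4.733872 × 10^10.
SE = √(4.733872 × 10^10) = 217570.

217570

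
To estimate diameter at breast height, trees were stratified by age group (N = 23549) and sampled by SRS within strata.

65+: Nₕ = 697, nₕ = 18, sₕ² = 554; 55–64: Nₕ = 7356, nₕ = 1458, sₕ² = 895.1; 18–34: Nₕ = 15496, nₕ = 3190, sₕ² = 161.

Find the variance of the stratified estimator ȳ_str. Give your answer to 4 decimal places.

Var(ȳ_str) = Σₕ Wₕ²(1 − fₕ)sₕ²/nₕ with Wₕ = Nₕ/N, N = 23549.
65+: Wₕ = 0.02959786; term = 0.02959786²·(1 − 0.02582496)·554/18 = 0.026266056.
55–64: Wₕ = 0.31236995; term = 0.31236995²·(1 − 0.19820555)·895.1/1458 = 0.048030331.
18–34: Wₕ = 0.65803219; term = 0.65803219²·(1 − 0.20585958)·161/3190 = 0.017355086.
Sum = 0.091651473.

0.0917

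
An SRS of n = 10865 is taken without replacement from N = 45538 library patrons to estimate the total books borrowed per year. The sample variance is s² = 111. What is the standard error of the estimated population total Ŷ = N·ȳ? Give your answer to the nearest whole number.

4016

Var(Ŷ) = N²·Var(ȳ) = N²·(1 − n/N)·s²/n.
f = 10865/45538 = 0.23859195; Var(ȳ) = 0.76140805·111/10865 = 0.0077787661.
Var(Ŷ) = 45538² · 0.0077787661 = 1.6130901 × 10^7.
SE(Ŷ) = √(1.6130901 × 10^7) = 4016.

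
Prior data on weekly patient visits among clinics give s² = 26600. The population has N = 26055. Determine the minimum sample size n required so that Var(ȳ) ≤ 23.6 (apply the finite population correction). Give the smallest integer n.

Without fpc, n₀ = s²/D = 26600/23.6 = 1127.1186.
With fpc, (1 − n/N)·s²/n ≤ D requires n ≥ n₀/(1 + n₀/N) = 1127.1186/(1 + 1127.1186/26055) = 1080.3821.
Rounding up, n = 1081.

1081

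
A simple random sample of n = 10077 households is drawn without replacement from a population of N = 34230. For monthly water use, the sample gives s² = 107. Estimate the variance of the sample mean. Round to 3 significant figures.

Under SRS without replacement, Var(ȳ) = (1 − f)·s²/n with f = n/N = 10077/34230 = 0.29439089.
Var(ȳ) = (1 − 0.29439089)·107/10077 = 0.70560911·0.01061824 = 0.0074923266.

0.00749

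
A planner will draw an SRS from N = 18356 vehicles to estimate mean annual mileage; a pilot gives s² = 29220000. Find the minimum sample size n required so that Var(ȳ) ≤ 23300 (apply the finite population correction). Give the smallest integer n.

1174

Without fpc, n₀ = s²/D = 29220000/23300 = 1254.0773.
With fpc, (1 − n/N)·s²/n ≤ D requires n ≥ n₀/(1 + n₀/N) = 1254.0773/(1 + 1254.0773/18356) = 1173.8782.
Rounding up, n = 1174.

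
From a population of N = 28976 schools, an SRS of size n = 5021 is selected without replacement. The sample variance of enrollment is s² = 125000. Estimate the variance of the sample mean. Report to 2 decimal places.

Under SRS without replacement, Var(ȳ) = (1 − f)·s²/n with f = n/N = 5021/28976 = 0.17328134.
Var(ȳ) = (1 − 0.17328134)·125000/5021 = 0.82671866·24.895439 = 20.581524.

20.58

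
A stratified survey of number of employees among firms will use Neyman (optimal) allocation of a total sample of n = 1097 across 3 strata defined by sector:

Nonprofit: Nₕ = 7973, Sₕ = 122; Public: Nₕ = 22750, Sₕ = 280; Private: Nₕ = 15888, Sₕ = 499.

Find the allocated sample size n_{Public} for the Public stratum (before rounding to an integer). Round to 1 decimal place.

Neyman allocation: nₕ = n·NₕSₕ / Σⱼ NⱼSⱼ.
Σ NⱼSⱼ = 7973·122 + 22750·280 + 15888·499 = 1.5270818 × 10^7.
n_{Public} = 1097·22750·280 / (1.5270818 × 10^7) = 457.6.

457.6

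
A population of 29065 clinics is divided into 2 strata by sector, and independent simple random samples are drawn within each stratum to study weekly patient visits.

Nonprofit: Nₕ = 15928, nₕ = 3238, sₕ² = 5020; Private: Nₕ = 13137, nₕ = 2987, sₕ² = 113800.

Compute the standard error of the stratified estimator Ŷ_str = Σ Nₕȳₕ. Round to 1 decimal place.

73440.0

Var(Ŷ_str) = Σₕ Nₕ²(1 − fₕ)sₕ²/nₕ.
Nonprofit: 15928²·(1 − 3238/15928)·5020/3238 = 3.1336446 × 10^8.
Private: 13137²·(1 − 2987/13137)·113800/2987 = 5.0800651 × 10^9.
Sum = 5.3934296 × 10^9.
SE = √(5.3934296 × 10^9) = 73440.0.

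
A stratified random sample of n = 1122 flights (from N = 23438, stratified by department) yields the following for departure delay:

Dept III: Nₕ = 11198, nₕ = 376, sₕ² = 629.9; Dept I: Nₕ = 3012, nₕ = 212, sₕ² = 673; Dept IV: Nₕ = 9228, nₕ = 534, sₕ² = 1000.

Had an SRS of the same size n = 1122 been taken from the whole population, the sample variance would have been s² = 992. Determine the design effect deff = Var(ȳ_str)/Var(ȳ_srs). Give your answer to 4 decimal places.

Var(ȳ_str) = Σ Wₕ²(1−fₕ)sₕ²/nₕ with Wₕ = Nₕ/23438:
  Dept III: (11198/23438)²·(1−376/11198)·629.9/376 = 0.36956485
  Dept I: (3012/23438)²·(1−212/3012)·673/212 = 0.048736137
  Dept IV: (9228/23438)²·(1−534/9228)·1000/534 = 0.27349215
  → Var(ȳ_str) = 0.69179314.
Var(ȳ_srs) = (1 − 1122/23438)·992/1122 = 0.84181104.
deff = 0.69179314 / 0.84181104 = 0.8218.

0.8218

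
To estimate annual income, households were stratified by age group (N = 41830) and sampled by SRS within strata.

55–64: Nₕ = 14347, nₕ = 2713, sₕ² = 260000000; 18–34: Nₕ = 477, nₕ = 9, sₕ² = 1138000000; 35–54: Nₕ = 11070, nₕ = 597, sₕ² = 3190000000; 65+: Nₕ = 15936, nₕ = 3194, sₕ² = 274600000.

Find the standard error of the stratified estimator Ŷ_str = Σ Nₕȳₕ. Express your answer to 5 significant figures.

Var(Ŷ_str) = Σₕ Nₕ²(1 − fₕ)sₕ²/nₕ.
55–64: 14347²·(1 − 2713/14347)·260000000/2713 = 1.5996085 × 10^13.
18–34: 477²·(1 − 9/477)·1138000000/9 = 2.8226952 × 10^13.
35–54: 11070²·(1 − 597/11070)·3190000000/597 = 6.1949111 × 10^14.
65+: 15936²·(1 − 3194/15936)·274600000/3194 = 1.745752 × 10^13.
Sum = 6.8117167 × 10^14.
SE = √(6.8117167 × 10^14) = 2.6099 × 10^7.

2.6099 × 10^7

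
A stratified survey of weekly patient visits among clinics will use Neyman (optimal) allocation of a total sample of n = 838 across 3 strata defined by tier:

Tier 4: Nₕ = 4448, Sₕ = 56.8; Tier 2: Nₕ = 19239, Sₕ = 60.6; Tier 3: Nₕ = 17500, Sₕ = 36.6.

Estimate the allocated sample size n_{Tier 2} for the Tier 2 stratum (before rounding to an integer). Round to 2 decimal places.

474.50

Neyman allocation: nₕ = n·NₕSₕ / Σⱼ NⱼSⱼ.
Σ NⱼSⱼ = 4448·56.8 + 19239·60.6 + 17500·36.6 = 2.0590298 × 10^6.
n_{Tier 2} = 838·19239·60.6 / (2.0590298 × 10^6) = 474.50.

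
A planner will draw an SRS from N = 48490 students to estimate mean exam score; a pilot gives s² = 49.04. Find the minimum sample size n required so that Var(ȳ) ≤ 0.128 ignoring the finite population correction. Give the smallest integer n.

384

Without fpc, n₀ = s²/D = 49.04/0.128 = 383.1250.
Rounding up, n = 384.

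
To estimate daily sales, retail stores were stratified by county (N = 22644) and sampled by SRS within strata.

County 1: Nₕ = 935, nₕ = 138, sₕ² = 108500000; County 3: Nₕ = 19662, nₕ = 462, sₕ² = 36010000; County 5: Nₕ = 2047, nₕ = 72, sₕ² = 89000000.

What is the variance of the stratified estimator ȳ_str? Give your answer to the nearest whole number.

68275

Var(ȳ_str) = Σₕ Wₕ²(1 − fₕ)sₕ²/nₕ with Wₕ = Nₕ/N, N = 22644.
County 1: Wₕ = 0.04129129; term = 0.04129129²·(1 − 0.14759358)·108500000/138 = 1142.6528.
County 3: Wₕ = 0.86830949; term = 0.86830949²·(1 − 0.02349710)·36010000/462 = 57385.712.
County 5: Wₕ = 0.09039922; term = 0.09039922²·(1 − 0.03517342)·89000000/72 = 9746.2189.
Sum = 68274.584.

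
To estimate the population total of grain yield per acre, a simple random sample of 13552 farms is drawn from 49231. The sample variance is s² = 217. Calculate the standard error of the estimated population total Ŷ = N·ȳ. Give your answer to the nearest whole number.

5303

Var(Ŷ) = N²·Var(ȳ) = N²·(1 − n/N)·s²/n.
f = 13552/49231 = 0.27527371; Var(ȳ) = 0.72472629·217/13552 = 0.011604605.
Var(Ŷ) = 49231² · 0.011604605 = 2.8125981 × 10^7.
SE(Ŷ) = √(2.8125981 × 10^7) = 5303.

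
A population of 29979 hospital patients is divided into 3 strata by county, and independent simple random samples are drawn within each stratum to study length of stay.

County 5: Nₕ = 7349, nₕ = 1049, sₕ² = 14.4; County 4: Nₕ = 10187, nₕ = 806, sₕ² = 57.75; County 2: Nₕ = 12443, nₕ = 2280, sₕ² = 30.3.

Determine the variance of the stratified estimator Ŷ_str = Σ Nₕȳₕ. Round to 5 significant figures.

9.1633 × 10^6

Var(Ŷ_str) = Σₕ Nₕ²(1 − fₕ)sₕ²/nₕ.
County 5: 7349²·(1 − 1049/7349)·14.4/1049 = 635558.89.
County 4: 10187²·(1 − 806/10187)·57.75/806 = 6.8471902 × 10^6.
County 2: 12443²·(1 − 2280/12443)·30.3/2280 = 1.680563 × 10^6.
Sum = 9.1633121 × 10^6.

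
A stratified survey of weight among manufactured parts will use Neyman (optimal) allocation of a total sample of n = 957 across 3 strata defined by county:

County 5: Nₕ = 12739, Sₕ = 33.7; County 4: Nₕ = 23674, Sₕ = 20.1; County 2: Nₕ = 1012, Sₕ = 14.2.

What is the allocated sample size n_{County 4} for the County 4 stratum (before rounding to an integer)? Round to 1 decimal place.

495.2

Neyman allocation: nₕ = n·NₕSₕ / Σⱼ NⱼSⱼ.
Σ NⱼSⱼ = 12739·33.7 + 23674·20.1 + 1012·14.2 = 919522.1.
n_{County 4} = 957·23674·20.1 / 919522.1 = 495.2.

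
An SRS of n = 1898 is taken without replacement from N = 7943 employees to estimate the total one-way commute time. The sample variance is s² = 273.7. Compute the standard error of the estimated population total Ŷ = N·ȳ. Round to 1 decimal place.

2631.4

Var(Ŷ) = N²·Var(ȳ) = N²·(1 − n/N)·s²/n.
f = 1898/7943 = 0.23895254; Var(ȳ) = 0.76104746·273.7/1898 = 0.10974641.
Var(Ŷ) = 7943² · 0.10974641 = 6.9240381 × 10^6.
SE(Ŷ) = √(6.9240381 × 10^6) = 2631.4.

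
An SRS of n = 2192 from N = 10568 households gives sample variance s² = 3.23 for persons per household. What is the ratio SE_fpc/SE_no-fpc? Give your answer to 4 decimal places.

f = n/N = 2192/10568 = 0.20741862.
SE_no-fpc = √(s²/n) = 0.038386718; SE_fpc = √((1−f)s²/n) = 0.034174559.
Ratio = √(1−f) = 0.89027040.

0.8903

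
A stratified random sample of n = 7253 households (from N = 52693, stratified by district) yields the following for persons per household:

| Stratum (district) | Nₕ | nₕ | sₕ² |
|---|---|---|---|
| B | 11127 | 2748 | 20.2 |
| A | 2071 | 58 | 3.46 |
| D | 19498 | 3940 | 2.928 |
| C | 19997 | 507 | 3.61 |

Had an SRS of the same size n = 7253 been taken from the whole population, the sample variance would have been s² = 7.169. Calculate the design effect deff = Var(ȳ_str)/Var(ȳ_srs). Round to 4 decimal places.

1.6625

Var(ȳ_str) = Σ Wₕ²(1−fₕ)sₕ²/nₕ with Wₕ = Nₕ/52693:
  B: (11127/52693)²·(1−2748/11127)·20.2/2748 = 2.4683064 × 10^-4
  A: (2071/52693)²·(1−58/2071)·3.46/58 = 8.9570733 × 10^-5
  D: (19498/52693)²·(1−3940/19498)·2.928/3940 = 8.1191924 × 10^-5
  C: (19997/52693)²·(1−507/19997)·3.61/507 = 9.9947072 × 10^-4
  → Var(ȳ_str) = 0.001417064.
Var(ȳ_srs) = (1 − 7253/52693)·7.169/7253 = 8.5236636 × 10^-4.
deff = 0.001417064 / (8.5236636 × 10^-4) = 1.6625.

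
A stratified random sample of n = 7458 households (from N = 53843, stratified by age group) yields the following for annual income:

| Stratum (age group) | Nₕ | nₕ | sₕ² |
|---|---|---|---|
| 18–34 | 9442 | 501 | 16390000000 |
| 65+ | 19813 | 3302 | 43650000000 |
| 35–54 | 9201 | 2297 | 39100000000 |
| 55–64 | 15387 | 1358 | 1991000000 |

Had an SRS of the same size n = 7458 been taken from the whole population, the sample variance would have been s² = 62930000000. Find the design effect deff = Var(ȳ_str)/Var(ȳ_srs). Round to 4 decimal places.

0.4026

Var(ȳ_str) = Σ Wₕ²(1−fₕ)sₕ²/nₕ with Wₕ = Nₕ/53843:
  18–34: (9442/53843)²·(1−501/9442)·16390000000/501 = 952648.79
  65+: (19813/53843)²·(1−3302/19813)·43650000000/3302 = 1.4916684 × 10^6
  35–54: (9201/53843)²·(1−2297/9201)·39100000000/2297 = 372986.47
  55–64: (15387/53843)²·(1−1358/15387)·1991000000/1358 = 109167.57
  → Var(ȳ_str) = 2.9264712 × 10^6.
Var(ȳ_srs) = (1 − 7458/53843)·62930000000/7458 = 7.2691506 × 10^6.
deff = (2.9264712 × 10^6) / (7.2691506 × 10^6) = 0.4026.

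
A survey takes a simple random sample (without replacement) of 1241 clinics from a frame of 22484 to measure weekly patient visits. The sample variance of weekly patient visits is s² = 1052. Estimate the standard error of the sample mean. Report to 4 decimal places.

0.8949

Under SRS without replacement, Var(ȳ) = (1 − f)·s²/n with f = n/N = 1241/22484 = 0.05519481.
Var(ȳ) = (1 − 0.05519481)·1052/1241 = 0.94480519·0.84770346 = 0.80091464.
SE(ȳ) = √(0.80091464) = 0.8949.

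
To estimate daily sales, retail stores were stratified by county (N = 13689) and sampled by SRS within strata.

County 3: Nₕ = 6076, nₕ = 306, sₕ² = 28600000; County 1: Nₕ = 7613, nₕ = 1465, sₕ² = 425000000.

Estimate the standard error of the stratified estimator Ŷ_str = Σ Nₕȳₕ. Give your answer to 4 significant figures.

Var(Ŷ_str) = Σₕ Nₕ²(1 − fₕ)sₕ²/nₕ.
County 3: 6076²·(1 − 306/6076)·28600000/306 = 3.2767113 × 10^12.
County 1: 7613²·(1 − 1465/7613)·425000000/1465 = 1.3578162 × 10^13.
Sum = 1.6854873 × 10^13.
SE = √(1.6854873 × 10^13) = 4.105 × 10^6.

4.105 × 10^6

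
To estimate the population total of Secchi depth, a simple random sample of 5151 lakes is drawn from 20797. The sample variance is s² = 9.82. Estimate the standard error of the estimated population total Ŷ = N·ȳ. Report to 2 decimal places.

787.61

Var(Ŷ) = N²·Var(ȳ) = N²·(1 − n/N)·s²/n.
f = 5151/20797 = 0.24767995; Var(ȳ) = 0.75232005·9.82/5151 = 0.0014342424.
Var(Ŷ) = 20797² · 0.0014342424 = 620331.65.
SE(Ŷ) = √(620331.65) = 787.61.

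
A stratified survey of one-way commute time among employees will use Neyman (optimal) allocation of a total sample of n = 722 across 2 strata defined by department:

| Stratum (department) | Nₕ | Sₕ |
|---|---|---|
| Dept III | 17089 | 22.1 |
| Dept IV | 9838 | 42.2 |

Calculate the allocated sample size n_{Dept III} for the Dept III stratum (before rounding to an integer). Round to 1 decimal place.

343.9

Neyman allocation: nₕ = n·NₕSₕ / Σⱼ NⱼSⱼ.
Σ NⱼSⱼ = 17089·22.1 + 9838·42.2 = 792830.5.
n_{Dept III} = 722·17089·22.1 / 792830.5 = 343.9.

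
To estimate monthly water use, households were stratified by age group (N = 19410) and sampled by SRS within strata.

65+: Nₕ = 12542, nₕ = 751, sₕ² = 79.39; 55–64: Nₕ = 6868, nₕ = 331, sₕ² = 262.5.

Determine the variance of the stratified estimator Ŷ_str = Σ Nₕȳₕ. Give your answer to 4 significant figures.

Var(Ŷ_str) = Σₕ Nₕ²(1 − fₕ)sₕ²/nₕ.
65+: 12542²·(1 − 751/12542)·79.39/751 = 1.5633035 × 10^7.
55–64: 6868²·(1 − 331/6868)·262.5/331 = 3.5604926 × 10^7.
Sum = 5.1237961 × 10^7.

5.124 × 10^7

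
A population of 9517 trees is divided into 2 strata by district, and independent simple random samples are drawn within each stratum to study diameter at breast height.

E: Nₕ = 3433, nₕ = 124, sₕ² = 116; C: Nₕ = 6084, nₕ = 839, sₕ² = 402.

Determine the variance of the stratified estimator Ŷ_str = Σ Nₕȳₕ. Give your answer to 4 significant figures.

Var(Ŷ_str) = Σₕ Nₕ²(1 − fₕ)sₕ²/nₕ.
E: 3433²·(1 − 124/3433)·116/124 = 1.0626907 × 10^7.
C: 6084²·(1 − 839/6084)·402/839 = 1.5289694 × 10^7.
Sum = 2.5916601 × 10^7.

2.592 × 10^7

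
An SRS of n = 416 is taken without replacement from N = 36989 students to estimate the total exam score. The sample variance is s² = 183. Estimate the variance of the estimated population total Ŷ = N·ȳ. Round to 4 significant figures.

Var(Ŷ) = N²·Var(ȳ) = N²·(1 − n/N)·s²/n.
f = 416/36989 = 0.01124659; Var(ȳ) = 0.98875341·183/416 = 0.43495643.
Var(Ŷ) = 36989² · 0.43495643 = 5.9510135 × 10^8.

5.951 × 10^8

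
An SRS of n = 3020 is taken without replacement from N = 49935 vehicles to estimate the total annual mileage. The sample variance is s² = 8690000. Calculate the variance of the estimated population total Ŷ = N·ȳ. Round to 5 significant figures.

Var(Ŷ) = N²·Var(ȳ) = N²·(1 − n/N)·s²/n.
f = 3020/49935 = 0.06047862; Var(ȳ) = 0.93952138·8690000/3020 = 2703.4572.
Var(Ŷ) = 49935² · 2703.4572 = 6.741082 × 10^12.

6.7411 × 10^12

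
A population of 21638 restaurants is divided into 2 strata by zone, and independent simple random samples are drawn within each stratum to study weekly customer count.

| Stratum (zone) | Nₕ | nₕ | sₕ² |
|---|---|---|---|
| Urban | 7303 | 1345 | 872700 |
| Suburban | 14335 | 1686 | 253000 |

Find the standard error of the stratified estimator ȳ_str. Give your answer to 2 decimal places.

Var(ȳ_str) = Σₕ Wₕ²(1 − fₕ)sₕ²/nₕ with Wₕ = Nₕ/N, N = 21638.
Urban: Wₕ = 0.33750809; term = 0.33750809²·(1 − 0.18417089)·872700/1345 = 60.299021.
Suburban: Wₕ = 0.66249191; term = 0.66249191²·(1 − 0.11761423)·253000/1686 = 58.114246.
Sum = 118.41327.
SE = √(118.41327) = 10.88.

10.88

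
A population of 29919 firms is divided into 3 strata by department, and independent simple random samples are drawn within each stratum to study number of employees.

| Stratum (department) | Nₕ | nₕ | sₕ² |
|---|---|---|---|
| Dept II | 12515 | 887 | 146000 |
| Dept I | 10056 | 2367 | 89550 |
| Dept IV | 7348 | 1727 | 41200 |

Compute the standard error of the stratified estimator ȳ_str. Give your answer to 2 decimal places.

5.58

Var(ȳ_str) = Σₕ Wₕ²(1 − fₕ)sₕ²/nₕ with Wₕ = Nₕ/N, N = 29919.
Dept II: Wₕ = 0.41829607; term = 0.41829607²·(1 − 0.07087495)·146000/887 = 26.759067.
Dept I: Wₕ = 0.33610749; term = 0.33610749²·(1 − 0.23538186)·89550/2367 = 3.2678966.
Dept IV: Wₕ = 0.24559644; term = 0.24559644²·(1 − 0.23502994)·41200/1727 = 1.1007621.
Sum = 31.127726.
SE = √(31.127726) = 5.58.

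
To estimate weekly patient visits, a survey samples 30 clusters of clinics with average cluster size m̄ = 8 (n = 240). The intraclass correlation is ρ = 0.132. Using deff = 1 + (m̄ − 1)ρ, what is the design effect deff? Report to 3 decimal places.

1.924

deff = 1 + (8 − 1)·0.132 = 1 + 0.924 = 1.924.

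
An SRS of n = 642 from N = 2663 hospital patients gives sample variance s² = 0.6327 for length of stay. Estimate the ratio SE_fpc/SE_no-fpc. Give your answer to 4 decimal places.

0.8712

f = n/N = 642/2663 = 0.24108149.
SE_no-fpc = √(s²/n) = 0.031392898; SE_fpc = √((1−f)s²/n) = 0.027348214.
Ratio = √(1−f) = 0.87115929.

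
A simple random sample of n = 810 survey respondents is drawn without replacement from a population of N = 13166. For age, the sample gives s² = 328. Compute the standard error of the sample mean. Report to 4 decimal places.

Under SRS without replacement, Var(ȳ) = (1 − f)·s²/n with f = n/N = 810/13166 = 0.06152210.
Var(ȳ) = (1 − 0.06152210)·328/810 = 0.93847790·0.40493827 = 0.38002562.
SE(ȳ) = √(0.38002562) = 0.6165.

0.6165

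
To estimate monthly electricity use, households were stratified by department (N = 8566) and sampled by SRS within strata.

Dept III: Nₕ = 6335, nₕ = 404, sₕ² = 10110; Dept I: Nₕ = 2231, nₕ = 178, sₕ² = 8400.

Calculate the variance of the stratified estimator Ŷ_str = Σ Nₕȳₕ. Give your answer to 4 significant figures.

1.156 × 10^9

Var(Ŷ_str) = Σₕ Nₕ²(1 − fₕ)sₕ²/nₕ.
Dept III: 6335²·(1 − 404/6335)·10110/404 = 9.4025215 × 10^8.
Dept I: 2231²·(1 − 178/2231)·8400/178 = 2.161463 × 10^8.
Sum = 1.1563985 × 10^9.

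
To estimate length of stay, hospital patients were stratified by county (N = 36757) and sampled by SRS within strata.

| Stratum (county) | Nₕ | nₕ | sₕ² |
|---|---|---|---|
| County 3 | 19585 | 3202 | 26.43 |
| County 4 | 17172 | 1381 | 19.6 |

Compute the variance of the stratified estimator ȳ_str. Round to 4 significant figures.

Var(ȳ_str) = Σₕ Wₕ²(1 − fₕ)sₕ²/nₕ with Wₕ = Nₕ/N, N = 36757.
County 3: Wₕ = 0.53282368; term = 0.53282368²·(1 − 0.16349247)·26.43/3202 = 0.0019602557.
County 4: Wₕ = 0.46717632; term = 0.46717632²·(1 − 0.08042162)·19.6/1381 = 0.0028484775.
Sum = 0.0048087332.

0.004809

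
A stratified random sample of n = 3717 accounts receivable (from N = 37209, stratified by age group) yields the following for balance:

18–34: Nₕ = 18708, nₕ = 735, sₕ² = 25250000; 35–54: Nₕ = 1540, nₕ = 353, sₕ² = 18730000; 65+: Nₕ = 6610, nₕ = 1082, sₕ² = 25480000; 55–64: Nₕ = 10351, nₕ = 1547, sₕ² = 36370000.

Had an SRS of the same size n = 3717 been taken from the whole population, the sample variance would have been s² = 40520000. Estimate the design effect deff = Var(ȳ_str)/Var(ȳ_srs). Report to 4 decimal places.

1.0785

Var(ȳ_str) = Σ Wₕ²(1−fₕ)sₕ²/nₕ with Wₕ = Nₕ/37209:
  18–34: (18708/37209)²·(1−735/18708)·25250000/735 = 8343.0718
  35–54: (1540/37209)²·(1−353/1540)·18730000/353 = 70.0549
  65+: (6610/37209)²·(1−1082/6610)·25480000/1082 = 621.50648
  55–64: (10351/37209)²·(1−1547/10351)·36370000/1547 = 1547.4596
  → Var(ȳ_str) = 10582.093.
Var(ȳ_srs) = (1 − 3717/37209)·40520000/3717 = 9812.2806.
deff = 10582.093 / 9812.2806 = 1.0785.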